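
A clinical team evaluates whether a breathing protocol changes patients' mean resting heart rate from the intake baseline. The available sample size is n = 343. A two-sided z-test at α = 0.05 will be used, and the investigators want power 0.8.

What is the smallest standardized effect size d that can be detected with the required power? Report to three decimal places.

d ≈ 0.151

Need Φ(δ − 1.960) = 0.8, so δ = 1.960 + 0.842 = 2.802.
(Lower-tail contribution to power is negligible for δ > 0.)
δ = d·√n ⇒ d = δ/√n = 2.802/√343 = 0.1513.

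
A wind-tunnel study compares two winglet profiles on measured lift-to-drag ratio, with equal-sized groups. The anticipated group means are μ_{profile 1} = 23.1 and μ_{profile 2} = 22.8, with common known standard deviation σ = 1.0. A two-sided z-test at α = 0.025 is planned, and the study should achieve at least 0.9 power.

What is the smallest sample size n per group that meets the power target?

Standardized effect: d = |μ_{profile 1} − μ_{profile 2}| / σ = |23.1 − 22.8| / 1.0 = 0.3000
For power 0.9 need Φ(δ − z_{0.0125}) = 0.9, so δ = z_{0.0125} + z_{0.10} = 2.241 + 1.282 = 3.523.
(Ignoring the negligible lower-tail rejection probability gives the usual closed-form inversion.)
δ = d·√(n/2) ⇒ n = 2(δ/d)² = 2 × (3.523 / 0.3000)² = 275.80.
Round up to the next whole unit.

n = 276 per group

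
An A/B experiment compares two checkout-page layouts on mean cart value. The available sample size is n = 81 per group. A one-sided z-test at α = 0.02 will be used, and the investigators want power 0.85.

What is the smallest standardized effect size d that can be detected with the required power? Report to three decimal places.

Need Φ(δ − 2.054) = 0.85, so δ = 2.054 + 1.036 = 3.090.
δ = d·√(n/2) ⇒ d = δ/√(n/2) = 3.090/√(81/2) = 0.4856.

d ≈ 0.486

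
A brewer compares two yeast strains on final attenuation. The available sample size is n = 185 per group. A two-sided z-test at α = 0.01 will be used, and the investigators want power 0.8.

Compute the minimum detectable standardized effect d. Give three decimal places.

Need Φ(δ − 2.576) = 0.8, so δ = 2.576 + 0.842 = 3.417.
(Lower-tail contribution to power is negligible for δ > 0.)
δ = d·√(n/2) ⇒ d = δ/√(n/2) = 3.417/√(185/2) = 0.3553.

d ≈ 0.355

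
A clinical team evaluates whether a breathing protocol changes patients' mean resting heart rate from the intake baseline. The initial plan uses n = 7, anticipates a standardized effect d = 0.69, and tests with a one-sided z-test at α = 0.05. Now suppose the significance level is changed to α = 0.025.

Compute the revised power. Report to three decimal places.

Power ≈ 0.447

δ = d·√n = 0.69 × √7 = 1.8256 (unchanged). New critical value: z_{0.025} = 1.960.
Revised power = P(Z > 1.960 − δ) = Φ(-0.134) = 0.4465.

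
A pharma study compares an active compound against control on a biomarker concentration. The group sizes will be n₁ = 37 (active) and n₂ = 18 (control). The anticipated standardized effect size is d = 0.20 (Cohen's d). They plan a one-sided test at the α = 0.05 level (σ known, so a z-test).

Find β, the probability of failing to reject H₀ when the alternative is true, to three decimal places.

β ≈ 0.829

Noncentrality parameter: δ = d / √(1/n₁ + 1/n₂) = 0.20 / √(1/37 + 1/18) = 0.6960
One-sided α = 0.05 → critical value z_{0.05} = 1.645.
Power = P(Z > 1.645 − δ) = Φ(-0.949) = 0.1713.
Type II error: β = 1 − power = 1 − 0.1713 = 0.8287.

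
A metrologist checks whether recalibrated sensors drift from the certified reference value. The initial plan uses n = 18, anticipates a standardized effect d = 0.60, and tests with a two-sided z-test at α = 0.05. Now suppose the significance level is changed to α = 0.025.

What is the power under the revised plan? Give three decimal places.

Power ≈ 0.620

δ = d·√n = 0.60 × √18 = 2.5456 (unchanged). New critical value: z_{0.0125} = 2.241.
Revised power = Φ(δ − 2.241) + Φ(−δ − 2.241) = Φ(0.304) + Φ(-4.787) = 0.6195 + 0.0000 = 0.6195.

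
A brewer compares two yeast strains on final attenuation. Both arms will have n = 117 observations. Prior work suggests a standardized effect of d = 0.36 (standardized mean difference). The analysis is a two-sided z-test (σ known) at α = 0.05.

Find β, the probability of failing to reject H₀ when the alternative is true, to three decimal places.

Noncentrality parameter: λ = d·√(n/2) = 0.36 × √(117/2) = 2.7535
Two-sided α = 0.05 → critical value z_{0.025} = 1.960.
Power = Φ(λ − 1.960) + Φ(−λ − 1.960) = Φ(0.794) + Φ(-4.713) = 0.7863 + 0.0000 = 0.7863.
Type II error: β = 1 − power = 1 − 0.7863 = 0.2137.

β ≈ 0.214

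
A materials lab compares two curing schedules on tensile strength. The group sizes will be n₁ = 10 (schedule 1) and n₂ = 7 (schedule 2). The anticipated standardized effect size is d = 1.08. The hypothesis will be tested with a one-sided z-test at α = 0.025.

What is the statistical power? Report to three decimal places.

Power ≈ 0.592

Noncentrality parameter: δ = d / √(1/n₁ + 1/n₂) = 1.08 / √(1/10 + 1/7) = 2.1915
Critical value for a one-sided test at α = 0.025: z_α = 1.960.
Power = Φ(δ − 1.960) = Φ(0.232) = 0.5916.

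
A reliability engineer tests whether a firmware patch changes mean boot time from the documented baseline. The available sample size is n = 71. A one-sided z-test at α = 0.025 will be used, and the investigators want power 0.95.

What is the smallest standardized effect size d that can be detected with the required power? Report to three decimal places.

d ≈ 0.428

Need Φ(δ − 1.960) = 0.95, so δ = 1.960 + 1.645 = 3.605.
δ = d·√n ⇒ d = δ/√n = 3.605/√71 = 0.4278.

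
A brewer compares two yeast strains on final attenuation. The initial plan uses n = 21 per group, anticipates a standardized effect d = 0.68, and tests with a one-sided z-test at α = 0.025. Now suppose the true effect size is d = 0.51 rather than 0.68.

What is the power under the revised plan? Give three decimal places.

Power ≈ 0.379

With d = 0.51: δ = d·√(n/2) = 0.51 × √(21/2) = 1.6526. Critical value z_{0.025} = 1.960.
Revised power = P(Z > 1.960 − δ) = Φ(-0.307) = 0.3793.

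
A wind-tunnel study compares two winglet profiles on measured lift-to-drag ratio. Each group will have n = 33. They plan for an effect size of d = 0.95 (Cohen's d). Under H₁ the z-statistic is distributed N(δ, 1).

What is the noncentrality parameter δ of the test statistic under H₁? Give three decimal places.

δ ≈ 3.859

δ = d·√(n/2) = 0.95 × √(33/2) = 3.8589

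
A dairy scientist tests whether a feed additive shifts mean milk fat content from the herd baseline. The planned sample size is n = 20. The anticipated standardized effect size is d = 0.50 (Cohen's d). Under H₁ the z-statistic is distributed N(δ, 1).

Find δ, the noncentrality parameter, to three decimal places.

δ = d·√n = 0.50 × √20 = 2.2361

δ ≈ 2.236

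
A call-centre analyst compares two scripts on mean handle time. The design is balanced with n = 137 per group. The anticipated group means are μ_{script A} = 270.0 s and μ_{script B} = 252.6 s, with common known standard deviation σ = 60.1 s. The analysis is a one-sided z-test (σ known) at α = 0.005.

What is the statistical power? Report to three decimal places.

Power ≈ 0.429

Standardized effect: d = |μ_{script A} − μ_{script B}| / σ = |270.0 − 252.6| / 60.1 = 0.2895
Noncentrality parameter: δ = d·√(n/2) = 0.2895 × √(137/2) = 2.3962
Critical value for a one-sided test at α = 0.005: z_α = 2.576.
Power = Φ(δ − 2.576) = Φ(-0.180) = 0.4287.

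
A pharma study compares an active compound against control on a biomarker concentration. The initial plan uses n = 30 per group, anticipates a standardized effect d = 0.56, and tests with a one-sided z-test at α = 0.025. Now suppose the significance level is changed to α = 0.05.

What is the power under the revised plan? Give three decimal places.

Power ≈ 0.700

δ = d·√(n/2) = 0.56 × √(30/2) = 2.1689 (unchanged). New critical value: z_{0.05} = 1.645.
Revised power = P(Z > 1.645 − δ) = Φ(0.524) = 0.6999.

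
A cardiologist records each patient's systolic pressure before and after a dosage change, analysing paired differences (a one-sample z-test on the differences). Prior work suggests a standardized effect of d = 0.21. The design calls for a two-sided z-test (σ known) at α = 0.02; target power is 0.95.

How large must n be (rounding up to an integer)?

For power 0.95 need Φ(δ − z_{0.01}) = 0.95, so δ = z_{0.01} + z_{0.05} = 2.326 + 1.645 = 3.971.
(For δ > 0 the lower-tail rejection region contributes negligibly to power, so the one-term inversion is standard.)
δ = d·√n ⇒ n = (δ/d)² = (3.971 / 0.21)² = 357.61.
Rounding up, n = 358.

n = 358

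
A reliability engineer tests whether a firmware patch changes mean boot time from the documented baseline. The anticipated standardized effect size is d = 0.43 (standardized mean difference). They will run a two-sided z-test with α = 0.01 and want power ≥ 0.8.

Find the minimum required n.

n = 64

Set Φ(δ − 2.576) = 0.8; then δ − 2.576 = Φ⁻¹(0.8) = 0.842, giving δ = 3.417.
(Ignoring the negligible lower-tail rejection probability gives the usual closed-form inversion.)
δ = d·√n ⇒ n = (δ/d)² = (3.417 / 0.43)² = 63.16.
Round up to the next whole unit.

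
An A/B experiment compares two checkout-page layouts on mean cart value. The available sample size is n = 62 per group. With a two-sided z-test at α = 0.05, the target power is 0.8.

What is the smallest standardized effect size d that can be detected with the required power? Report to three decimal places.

Required noncentrality: δ = z_{0.025} + z_{0.20} = 1.960 + 0.842 = 2.802.
(The second rejection-region term Φ(−δ − z_{α/2}) is negligible and dropped.)
δ = d·√(n/2) ⇒ d = δ/√(n/2) = 2.802/√(62/2) = 0.5032.

d ≈ 0.503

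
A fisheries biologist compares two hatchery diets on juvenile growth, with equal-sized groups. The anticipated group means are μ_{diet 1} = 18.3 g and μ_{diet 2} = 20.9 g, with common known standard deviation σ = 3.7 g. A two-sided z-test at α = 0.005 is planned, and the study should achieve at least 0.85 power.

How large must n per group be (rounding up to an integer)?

n = 60 per group

Standardized effect: d = |μ_{diet 1} − μ_{diet 2}| / σ = |18.3 − 20.9| / 3.7 = 0.7027
Set Φ(δ − 2.807) = 0.85; then δ − 2.807 = Φ⁻¹(0.85) = 1.036, giving δ = 3.843.
(Ignoring the negligible lower-tail rejection probability gives the usual closed-form inversion.)
δ = d·√(n/2) ⇒ n = 2(δ/d)² = 2 × (3.843 / 0.7027)² = 59.83.
Round up to the next whole unit.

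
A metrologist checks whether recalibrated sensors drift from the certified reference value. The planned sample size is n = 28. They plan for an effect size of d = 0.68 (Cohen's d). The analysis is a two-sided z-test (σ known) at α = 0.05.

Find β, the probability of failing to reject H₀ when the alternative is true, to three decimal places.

β ≈ 0.051

Noncentrality parameter: δ = d·√n = 0.68 × √28 = 3.5982
Critical value for a two-sided test at α = 0.05: z_{α/2} = 1.960.
Power = Φ(δ − 1.960) + Φ(−δ − 1.960) = Φ(1.638) + Φ(-5.558) = 0.9493 + 0.0000 = 0.9493.
Type II error: β = 1 − power = 1 − 0.9493 = 0.0507.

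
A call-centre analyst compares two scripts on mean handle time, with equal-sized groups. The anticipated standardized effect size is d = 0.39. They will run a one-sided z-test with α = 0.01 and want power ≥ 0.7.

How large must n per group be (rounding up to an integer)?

Set Φ(δ − 2.326) = 0.7; then δ − 2.326 = Φ⁻¹(0.7) = 0.524, giving δ = 2.851.
δ = d·√(n/2) ⇒ n = 2(δ/d)² = 2 × (2.851 / 0.39)² = 106.86.
Round up to the next whole unit.

n = 107 per group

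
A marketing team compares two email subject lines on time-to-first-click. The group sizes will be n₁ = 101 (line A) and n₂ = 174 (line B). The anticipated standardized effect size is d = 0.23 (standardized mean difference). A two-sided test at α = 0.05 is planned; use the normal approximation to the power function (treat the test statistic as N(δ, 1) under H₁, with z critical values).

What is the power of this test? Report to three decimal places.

Noncentrality parameter: δ = d / √(1/n₁ + 1/n₂) = 0.23 / √(1/101 + 1/174) = 1.8386
Critical value for a two-sided test at α = 0.05: z_{α/2} = 1.960.
Power = Φ(δ − 1.960) + Φ(−δ − 1.960) = Φ(-0.121) + Φ(-3.799) = 0.4517 + 0.0001 = 0.4518.

Power ≈ 0.452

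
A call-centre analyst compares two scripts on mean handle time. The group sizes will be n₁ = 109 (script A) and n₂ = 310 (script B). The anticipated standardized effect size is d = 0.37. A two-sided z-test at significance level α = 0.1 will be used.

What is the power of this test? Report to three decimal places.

Noncentrality parameter: δ = d / √(1/n₁ + 1/n₂) = 0.37 / √(1/109 + 1/310) = 3.3227
Critical value for a two-sided test at α = 0.1: z_{α/2} = 1.645.
Power = Φ(δ − 1.645) + Φ(−δ − 1.645) = Φ(1.678) + Φ(-4.968) = 0.9533 + 0.0000 = 0.9533.

Power ≈ 0.953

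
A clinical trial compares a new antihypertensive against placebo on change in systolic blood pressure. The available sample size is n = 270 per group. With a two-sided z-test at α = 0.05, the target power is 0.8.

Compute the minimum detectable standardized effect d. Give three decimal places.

Required noncentrality: δ = z_{0.025} + z_{0.20} = 1.960 + 0.842 = 2.802.
(The second rejection-region term Φ(−δ − z_{α/2}) is negligible and dropped.)
δ = d·√(n/2) ⇒ d = δ/√(n/2) = 2.802/√(270/2) = 0.2411.

d ≈ 0.241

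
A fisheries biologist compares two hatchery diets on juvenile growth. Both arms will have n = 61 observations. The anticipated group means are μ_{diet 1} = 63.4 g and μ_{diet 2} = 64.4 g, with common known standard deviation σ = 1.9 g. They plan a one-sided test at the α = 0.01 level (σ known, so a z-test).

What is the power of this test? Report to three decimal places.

Standardized effect: d = |μ_{diet 1} − μ_{diet 2}| / σ = |63.4 − 64.4| / 1.9 = 0.5263
Noncentrality parameter: δ = d·√(n/2) = 0.5263 × √(61/2) = 2.9067
Critical value for a one-sided test at α = 0.01: z_α = 2.326.
Power = P(Z > 2.326 − δ) = Φ(0.580) = 0.7192.

Power ≈ 0.719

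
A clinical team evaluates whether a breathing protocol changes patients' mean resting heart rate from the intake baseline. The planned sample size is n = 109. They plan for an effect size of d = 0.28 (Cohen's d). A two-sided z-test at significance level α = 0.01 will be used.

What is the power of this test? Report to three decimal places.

Power ≈ 0.636

Noncentrality parameter: δ = d·√n = 0.28 × √109 = 2.9233
Two-sided α = 0.01 → critical value z_{0.005} = 2.576.
Power = Φ(δ − 2.576) + Φ(−δ − 2.576) = Φ(0.347) + Φ(-5.499) = 0.6359 + 0.0000 = 0.6359.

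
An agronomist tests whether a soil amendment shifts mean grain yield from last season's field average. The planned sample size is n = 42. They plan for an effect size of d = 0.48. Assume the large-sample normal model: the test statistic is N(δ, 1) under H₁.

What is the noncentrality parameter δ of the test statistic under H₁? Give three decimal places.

δ ≈ 3.111

δ = d·√n = 0.48 × √42 = 3.1108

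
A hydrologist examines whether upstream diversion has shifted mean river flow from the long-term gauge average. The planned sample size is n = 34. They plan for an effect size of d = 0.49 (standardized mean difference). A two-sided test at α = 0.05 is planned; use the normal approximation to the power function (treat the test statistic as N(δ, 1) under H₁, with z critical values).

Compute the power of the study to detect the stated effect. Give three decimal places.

Power ≈ 0.815

Noncentrality parameter: δ = d·√n = 0.49 × √34 = 2.8572
Critical value for a two-sided test at α = 0.05: z_{α/2} = 1.960.
Power = Φ(δ − 1.960) + Φ(−δ − 1.960) = Φ(0.897) + Φ(-4.817) = 0.8152 + 0.0000 = 0.8152.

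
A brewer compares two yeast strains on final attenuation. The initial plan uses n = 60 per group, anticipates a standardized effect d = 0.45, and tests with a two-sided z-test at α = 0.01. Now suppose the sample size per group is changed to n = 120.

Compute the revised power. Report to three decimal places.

With n = 120 per group: δ = d·√(n/2) = 0.45 × √(120/2) = 3.4857. Critical value z_{0.005} = 2.576.
Revised power = Φ(δ − 2.576) + Φ(−δ − 2.576) = Φ(0.910) + Φ(-6.062) = 0.8186 + 0.0000 = 0.8186.

Power ≈ 0.819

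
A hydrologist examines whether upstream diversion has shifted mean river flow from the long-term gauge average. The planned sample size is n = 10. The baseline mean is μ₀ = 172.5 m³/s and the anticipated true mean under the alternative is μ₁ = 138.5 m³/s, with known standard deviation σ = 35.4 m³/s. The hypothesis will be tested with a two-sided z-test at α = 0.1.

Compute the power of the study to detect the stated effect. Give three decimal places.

Power ≈ 0.918

Standardized effect: d = |μ₁ − μ₀| / σ = |138.5 − 172.5| / 35.4 = 0.9605
Noncentrality parameter: λ = d·√n = 0.9605 × √10 = 3.0372
Two-sided α = 0.1 → critical value z_{0.05} = 1.645.
Power = Φ(λ − 1.645) + Φ(−λ − 1.645) = Φ(1.392) + Φ(-4.682) = 0.9181 + 0.0000 = 0.9181.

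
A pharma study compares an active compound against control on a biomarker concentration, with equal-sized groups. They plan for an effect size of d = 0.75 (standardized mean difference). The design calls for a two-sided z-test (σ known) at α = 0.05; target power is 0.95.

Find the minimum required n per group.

Set Φ(δ − 1.960) = 0.95; then δ − 1.960 = Φ⁻¹(0.95) = 1.645, giving δ = 3.605.
(Ignoring the negligible lower-tail rejection probability gives the usual closed-form inversion.)
δ = d·√(n/2) ⇒ n = 2(δ/d)² = 2 × (3.605 / 0.75)² = 46.20.
Rounding up, n = 47 per group.

n = 47 per group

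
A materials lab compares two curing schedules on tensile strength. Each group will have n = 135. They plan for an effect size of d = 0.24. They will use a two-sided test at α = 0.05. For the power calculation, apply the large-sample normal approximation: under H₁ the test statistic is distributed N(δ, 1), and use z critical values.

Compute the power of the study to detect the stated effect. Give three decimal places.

Noncentrality parameter: λ = d·√(n/2) = 0.24 × √(135/2) = 1.9718
Critical value for a two-sided test at α = 0.05: z_{α/2} = 1.960.
Power = Φ(λ − 1.960) + Φ(−λ − 1.960) = Φ(0.012) + Φ(-3.932) = 0.5047 + 0.0000 = 0.5048.

Power ≈ 0.505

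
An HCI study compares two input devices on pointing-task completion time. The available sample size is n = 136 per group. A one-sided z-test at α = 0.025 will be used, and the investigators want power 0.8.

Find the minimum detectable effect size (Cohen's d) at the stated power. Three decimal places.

Required noncentrality: δ = z_{0.025} + z_{0.20} = 1.960 + 0.842 = 2.802.
δ = d·√(n/2) ⇒ d = δ/√(n/2) = 2.802/√(136/2) = 0.3397.

d ≈ 0.340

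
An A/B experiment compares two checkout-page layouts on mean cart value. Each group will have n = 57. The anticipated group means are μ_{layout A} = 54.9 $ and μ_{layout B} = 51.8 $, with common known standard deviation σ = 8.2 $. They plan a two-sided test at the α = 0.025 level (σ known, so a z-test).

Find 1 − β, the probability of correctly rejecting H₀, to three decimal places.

Power ≈ 0.412

Standardized effect: d = |μ_{layout A} − μ_{layout B}| / σ = |54.9 − 51.8| / 8.2 = 0.3780
Noncentrality parameter: δ = d·√(n/2) = 0.3780 × √(57/2) = 2.0182
Critical value for a two-sided test at α = 0.025: z_{α/2} = 2.241.
Power = Φ(δ − 2.241) + Φ(−δ − 2.241) = Φ(-0.223) + Φ(-4.260) = 0.4117 + 0.0000 = 0.4117.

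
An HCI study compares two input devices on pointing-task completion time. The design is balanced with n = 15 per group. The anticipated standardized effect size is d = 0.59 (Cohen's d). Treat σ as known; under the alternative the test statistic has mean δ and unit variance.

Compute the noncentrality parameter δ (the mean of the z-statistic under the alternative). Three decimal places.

δ ≈ 1.616

The noncentrality parameter scales effect size by the design's sample-size factor: δ = d·√(n/2) = 0.59 × √(15/2) = 1.6158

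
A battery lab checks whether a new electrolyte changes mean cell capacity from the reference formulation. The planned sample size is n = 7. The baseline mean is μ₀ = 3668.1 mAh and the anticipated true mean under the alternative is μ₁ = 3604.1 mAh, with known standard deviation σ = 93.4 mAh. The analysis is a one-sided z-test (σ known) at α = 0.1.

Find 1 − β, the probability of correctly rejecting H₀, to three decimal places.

Standardized effect: d = |μ₁ − μ₀| / σ = |3604.1 − 3668.1| / 93.4 = 0.6852
Noncentrality parameter: δ = d·√n = 0.6852 × √7 = 1.8129
Critical value for a one-sided test at α = 0.1: z_α = 1.282.
Power = Φ(δ − 1.282) = Φ(0.531) = 0.7024.

Power ≈ 0.702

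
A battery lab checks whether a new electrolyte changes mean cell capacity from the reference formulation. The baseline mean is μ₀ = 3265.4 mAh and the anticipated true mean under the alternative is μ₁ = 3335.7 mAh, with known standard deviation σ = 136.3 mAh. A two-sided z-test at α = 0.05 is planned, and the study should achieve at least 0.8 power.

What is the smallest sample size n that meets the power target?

n = 30

Standardized effect: d = |μ₁ − μ₀| / σ = |3335.7 − 3265.4| / 136.3 = 0.5158
For power 0.8 need Φ(δ − z_{0.025}) = 0.8, so δ = z_{0.025} + z_{0.20} = 1.960 + 0.842 = 2.802.
(For δ > 0 the lower-tail rejection region contributes negligibly to power, so the one-term inversion is standard.)
δ = d·√n ⇒ n = (δ/d)² = (2.802 / 0.5158)² = 29.50.
Round up to the next whole unit.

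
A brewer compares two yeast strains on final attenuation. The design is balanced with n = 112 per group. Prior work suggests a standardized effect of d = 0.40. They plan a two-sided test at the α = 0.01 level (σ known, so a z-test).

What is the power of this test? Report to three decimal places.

Power ≈ 0.662

Noncentrality parameter: δ = d·√(n/2) = 0.40 × √(112/2) = 2.9933
Two-sided α = 0.01 → critical value z_{0.005} = 2.576.
Power = Φ(δ − 2.576) + Φ(−δ − 2.576) = Φ(0.417) + Φ(-5.569) = 0.6618 + 0.0000 = 0.6618.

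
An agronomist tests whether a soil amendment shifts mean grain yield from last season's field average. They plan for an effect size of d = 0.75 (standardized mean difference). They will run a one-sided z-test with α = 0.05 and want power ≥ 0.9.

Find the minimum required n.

n = 16

Set Φ(δ − 1.645) = 0.9; then δ − 1.645 = Φ⁻¹(0.9) = 1.282, giving δ = 2.926.
δ = d·√n ⇒ n = (δ/d)² = (2.926 / 0.75)² = 15.22.
Rounding up, n = 16.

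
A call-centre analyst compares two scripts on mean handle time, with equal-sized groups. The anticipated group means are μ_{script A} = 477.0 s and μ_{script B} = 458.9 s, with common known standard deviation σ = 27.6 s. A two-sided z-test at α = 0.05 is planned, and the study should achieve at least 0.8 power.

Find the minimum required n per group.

Standardized effect: d = |μ_{script A} − μ_{script B}| / σ = |477.0 − 458.9| / 27.6 = 0.6558
Set Φ(δ − 1.960) = 0.8; then δ − 1.960 = Φ⁻¹(0.8) = 0.842, giving δ = 2.802.
(The Φ(−δ − z_{α/2}) term is vanishingly small for δ > 0 and is dropped in the standard sample-size formula.)
δ = d·√(n/2) ⇒ n = 2(δ/d)² = 2 × (2.802 / 0.6558)² = 36.50.
Round up to the next whole unit.

n = 37 per group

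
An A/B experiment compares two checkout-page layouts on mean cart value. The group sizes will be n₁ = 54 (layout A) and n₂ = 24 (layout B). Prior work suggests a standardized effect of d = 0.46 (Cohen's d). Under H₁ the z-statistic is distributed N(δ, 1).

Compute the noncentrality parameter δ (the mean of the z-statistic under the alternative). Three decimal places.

δ = d / √(1/n₁ + 1/n₂) = 0.46 / √(1/54 + 1/24) = 1.8751

δ ≈ 1.875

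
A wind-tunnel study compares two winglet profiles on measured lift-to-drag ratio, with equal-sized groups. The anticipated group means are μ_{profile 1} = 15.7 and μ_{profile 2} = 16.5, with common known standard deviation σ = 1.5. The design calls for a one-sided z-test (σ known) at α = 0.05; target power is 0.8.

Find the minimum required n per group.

n = 44 per group

Standardized effect: d = |μ_{profile 1} − μ_{profile 2}| / σ = |15.7 − 16.5| / 1.5 = 0.5333
Set Φ(δ − 1.645) = 0.8; then δ − 1.645 = Φ⁻¹(0.8) = 0.842, giving δ = 2.486.
δ = d·√(n/2) ⇒ n = 2(δ/d)² = 2 × (2.486 / 0.5333)² = 43.47.
Round up to the next whole unit.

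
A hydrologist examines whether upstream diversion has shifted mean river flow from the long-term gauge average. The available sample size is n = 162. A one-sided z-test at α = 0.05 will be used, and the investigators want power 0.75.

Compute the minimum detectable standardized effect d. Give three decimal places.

d ≈ 0.182

Required noncentrality: δ = z_{0.05} + z_{0.25} = 1.645 + 0.674 = 2.319.
δ = d·√n ⇒ d = δ/√n = 2.319/√162 = 0.1822.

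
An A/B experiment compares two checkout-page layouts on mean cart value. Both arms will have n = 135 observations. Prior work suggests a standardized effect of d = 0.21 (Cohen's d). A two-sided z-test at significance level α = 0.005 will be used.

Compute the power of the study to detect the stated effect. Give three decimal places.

Noncentrality parameter: δ = d·√(n/2) = 0.21 × √(135/2) = 1.7253
Two-sided α = 0.005 → critical value z_{0.0025} = 2.807.
Power = Φ(δ − 2.807) + Φ(−δ − 2.807) = Φ(-1.082) + Φ(-4.532) = 0.1397 + 0.0000 = 0.1397.

Power ≈ 0.140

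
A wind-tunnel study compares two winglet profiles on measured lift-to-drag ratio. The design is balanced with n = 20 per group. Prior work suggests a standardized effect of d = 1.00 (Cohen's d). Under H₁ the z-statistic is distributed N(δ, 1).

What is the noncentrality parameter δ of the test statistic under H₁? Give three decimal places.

The noncentrality parameter scales effect size by the design's sample-size factor: δ = d·√(n/2) = 1.00 × √(20/2) = 3.1623

δ ≈ 3.162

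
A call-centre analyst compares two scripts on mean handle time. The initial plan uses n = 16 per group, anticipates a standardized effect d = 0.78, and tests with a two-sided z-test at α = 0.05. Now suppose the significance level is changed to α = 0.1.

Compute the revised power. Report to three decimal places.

Power ≈ 0.713

δ = d·√(n/2) = 0.78 × √(16/2) = 2.2062 (unchanged). New critical value: z_{0.05} = 1.645.
Revised power = Φ(δ − 1.645) + Φ(−δ − 1.645) = Φ(0.561) + Φ(-3.851) = 0.7127 + 0.0001 = 0.7128.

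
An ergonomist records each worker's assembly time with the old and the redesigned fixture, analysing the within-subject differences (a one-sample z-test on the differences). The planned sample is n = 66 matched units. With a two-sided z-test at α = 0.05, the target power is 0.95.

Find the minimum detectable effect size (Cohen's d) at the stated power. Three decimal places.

d ≈ 0.444

Required noncentrality: δ = z_{0.025} + z_{0.05} = 1.960 + 1.645 = 3.605.
(The second rejection-region term Φ(−δ − z_{α/2}) is negligible and dropped.)
δ = d·√n ⇒ d = δ/√n = 3.605/√66 = 0.4437.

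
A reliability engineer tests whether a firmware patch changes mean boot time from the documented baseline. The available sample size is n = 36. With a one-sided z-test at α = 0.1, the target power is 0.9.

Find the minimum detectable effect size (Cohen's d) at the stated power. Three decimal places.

d ≈ 0.427

Required noncentrality: δ = z_{0.1} + z_{0.10} = 1.282 + 1.282 = 2.563.
δ = d·√n ⇒ d = δ/√n = 2.563/√36 = 0.4272.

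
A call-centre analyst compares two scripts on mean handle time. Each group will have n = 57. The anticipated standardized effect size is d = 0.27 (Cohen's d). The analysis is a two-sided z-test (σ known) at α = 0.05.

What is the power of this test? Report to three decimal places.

Noncentrality parameter: δ = d·√(n/2) = 0.27 × √(57/2) = 1.4414
Critical value for a two-sided test at α = 0.05: z_{α/2} = 1.960.
Power = Φ(δ − 1.960) + Φ(−δ − 1.960) = Φ(-0.519) + Φ(-3.401) = 0.3020 + 0.0003 = 0.3024.

Power ≈ 0.302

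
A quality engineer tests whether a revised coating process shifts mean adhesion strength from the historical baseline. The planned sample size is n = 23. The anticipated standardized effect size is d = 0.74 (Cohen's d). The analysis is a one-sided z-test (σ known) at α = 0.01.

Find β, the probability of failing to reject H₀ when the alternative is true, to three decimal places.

β ≈ 0.111

Noncentrality parameter: δ = d·√n = 0.74 × √23 = 3.5489
One-sided α = 0.01 → critical value z_{0.01} = 2.326.
Power = Φ(δ − 2.326) = Φ(1.223) = 0.8893.
Type II error: β = 1 − power = 1 − 0.8893 = 0.1107.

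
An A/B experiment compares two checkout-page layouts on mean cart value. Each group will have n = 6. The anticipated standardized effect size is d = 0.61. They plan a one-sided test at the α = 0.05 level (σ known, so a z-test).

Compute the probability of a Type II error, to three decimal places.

Noncentrality parameter: δ = d·√(n/2) = 0.61 × √(6/2) = 1.0566
One-sided α = 0.05 → critical value z_{0.05} = 1.645.
Power = P(Z > 1.645 − δ) = Φ(-0.588) = 0.2782.
Type II error: β = 1 − power = 1 − 0.2782 = 0.7218.

β ≈ 0.722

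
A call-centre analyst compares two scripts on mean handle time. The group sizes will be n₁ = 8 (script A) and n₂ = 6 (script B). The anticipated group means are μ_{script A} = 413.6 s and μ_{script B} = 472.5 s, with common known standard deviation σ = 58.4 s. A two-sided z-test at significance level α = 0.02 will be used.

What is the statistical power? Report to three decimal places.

Standardized effect: d = |μ_{script A} − μ_{script B}| / σ = |413.6 − 472.5| / 58.4 = 1.0086
Noncentrality parameter: δ = d / √(1/n₁ + 1/n₂) = 1.0086 / √(1/8 + 1/6) = 1.8675
Two-sided α = 0.02 → critical value z_{0.01} = 2.326.
Power = Φ(δ − 2.326) + Φ(−δ − 2.326) = Φ(-0.459) + Φ(-4.194) = 0.3232 + 0.0000 = 0.3232.

Power ≈ 0.323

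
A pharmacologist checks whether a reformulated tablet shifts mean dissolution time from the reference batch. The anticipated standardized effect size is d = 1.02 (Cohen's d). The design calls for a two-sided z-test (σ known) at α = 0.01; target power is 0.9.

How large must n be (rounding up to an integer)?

n = 15

For power 0.9 need Φ(δ − z_{0.005}) = 0.9, so δ = z_{0.005} + z_{0.10} = 2.576 + 1.282 = 3.857.
(For δ > 0 the lower-tail rejection region contributes negligibly to power, so the one-term inversion is standard.)
δ = d·√n ⇒ n = (δ/d)² = (3.857 / 1.02)² = 14.30.
Rounding up, n = 15.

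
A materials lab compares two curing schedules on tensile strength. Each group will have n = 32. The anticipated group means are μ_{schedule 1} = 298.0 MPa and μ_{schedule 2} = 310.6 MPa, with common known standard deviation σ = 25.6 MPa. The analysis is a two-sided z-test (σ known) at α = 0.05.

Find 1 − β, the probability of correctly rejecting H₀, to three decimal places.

Standardized effect: d = |μ_{schedule 1} − μ_{schedule 2}| / σ = |298.0 − 310.6| / 25.6 = 0.4922
Noncentrality parameter: δ = d·√(n/2) = 0.4922 × √(32/2) = 1.9687
Critical value for a two-sided test at α = 0.05: z_{α/2} = 1.960.
Power = Φ(δ − 1.960) + Φ(−δ − 1.960) = Φ(0.009) + Φ(-3.929) = 0.5035 + 0.0000 = 0.5035.

Power ≈ 0.504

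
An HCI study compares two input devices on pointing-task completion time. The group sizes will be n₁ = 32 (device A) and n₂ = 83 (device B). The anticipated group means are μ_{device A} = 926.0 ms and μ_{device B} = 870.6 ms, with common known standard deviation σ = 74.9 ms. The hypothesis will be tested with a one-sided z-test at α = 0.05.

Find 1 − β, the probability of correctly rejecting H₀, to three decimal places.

Standardized effect: d = |μ_{device A} − μ_{device B}| / σ = |926.0 − 870.6| / 74.9 = 0.7397
Noncentrality parameter: δ = d / √(1/n₁ + 1/n₂) = 0.7397 / √(1/32 + 1/83) = 3.5546
Critical value for a one-sided test at α = 0.05: z_α = 1.645.
Power = P(Z > 1.645 − δ) = Φ(1.910) = 0.9719.

Power ≈ 0.972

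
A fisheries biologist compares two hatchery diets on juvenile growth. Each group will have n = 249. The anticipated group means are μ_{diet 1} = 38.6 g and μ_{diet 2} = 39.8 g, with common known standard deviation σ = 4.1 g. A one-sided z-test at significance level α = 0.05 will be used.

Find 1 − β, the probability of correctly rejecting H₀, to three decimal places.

Power ≈ 0.947

Standardized effect: d = |μ_{diet 1} − μ_{diet 2}| / σ = |38.6 − 39.8| / 4.1 = 0.2927
Noncentrality parameter: δ = d·√(n/2) = 0.2927 × √(249/2) = 3.2657
One-sided α = 0.05 → critical value z_{0.05} = 1.645.
Power = Φ(δ − 1.645) = Φ(1.621) = 0.9475.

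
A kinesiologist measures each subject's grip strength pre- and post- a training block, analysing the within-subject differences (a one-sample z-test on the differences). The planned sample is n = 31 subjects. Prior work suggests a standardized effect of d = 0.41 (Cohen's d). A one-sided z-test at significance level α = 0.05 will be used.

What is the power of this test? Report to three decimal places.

Power ≈ 0.738

Noncentrality parameter: δ = d·√n = 0.41 × √31 = 2.2828
Critical value for a one-sided test at α = 0.05: z_α = 1.645.
Power = Φ(δ − 1.645) = Φ(0.638) = 0.7382.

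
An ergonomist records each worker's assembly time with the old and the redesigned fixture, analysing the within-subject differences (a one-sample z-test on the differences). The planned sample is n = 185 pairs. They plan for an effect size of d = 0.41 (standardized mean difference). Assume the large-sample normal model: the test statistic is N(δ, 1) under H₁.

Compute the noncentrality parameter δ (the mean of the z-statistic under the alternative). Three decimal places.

δ ≈ 5.577

δ = d·√n = 0.41 × √185 = 5.5766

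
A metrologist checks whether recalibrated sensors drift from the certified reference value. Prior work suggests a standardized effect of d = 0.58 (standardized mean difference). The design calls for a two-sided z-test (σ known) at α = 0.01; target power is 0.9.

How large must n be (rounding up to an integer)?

Set Φ(δ − 2.576) = 0.9; then δ − 2.576 = Φ⁻¹(0.9) = 1.282, giving δ = 3.857.
(Ignoring the negligible lower-tail rejection probability gives the usual closed-form inversion.)
δ = d·√n ⇒ n = (δ/d)² = (3.857 / 0.58)² = 44.23.
Rounding up, n = 45.

n = 45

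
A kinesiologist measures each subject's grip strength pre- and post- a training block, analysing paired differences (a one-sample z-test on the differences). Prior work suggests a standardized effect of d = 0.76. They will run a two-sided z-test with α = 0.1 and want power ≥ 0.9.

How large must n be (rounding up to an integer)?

Set Φ(δ − 1.645) = 0.9; then δ − 1.645 = Φ⁻¹(0.9) = 1.282, giving δ = 2.926.
(Ignoring the negligible lower-tail rejection probability gives the usual closed-form inversion.)
δ = d·√n ⇒ n = (δ/d)² = (2.926 / 0.76)² = 14.83.
Rounding up, n = 15.

n = 15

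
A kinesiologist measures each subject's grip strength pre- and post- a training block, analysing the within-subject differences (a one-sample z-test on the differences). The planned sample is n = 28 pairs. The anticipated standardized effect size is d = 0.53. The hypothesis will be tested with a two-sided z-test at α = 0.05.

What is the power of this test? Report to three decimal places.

Power ≈ 0.801

Noncentrality parameter: δ = d·√n = 0.53 × √28 = 2.8045
Critical value for a two-sided test at α = 0.05: z_{α/2} = 1.960.
Power = Φ(δ − 1.960) + Φ(−δ − 1.960) = Φ(0.845) + Φ(-4.764) = 0.8008 + 0.0000 = 0.8008.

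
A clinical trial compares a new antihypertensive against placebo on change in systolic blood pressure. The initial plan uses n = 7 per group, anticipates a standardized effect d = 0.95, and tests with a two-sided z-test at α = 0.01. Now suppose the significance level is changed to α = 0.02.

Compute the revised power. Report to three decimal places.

δ = d·√(n/2) = 0.95 × √(7/2) = 1.7773 (unchanged). New critical value: z_{0.01} = 2.326.
Revised power = Φ(δ − 2.326) + Φ(−δ − 2.326) = Φ(-0.549) + Φ(-4.104) = 0.2915 + 0.0000 = 0.2915.

Power ≈ 0.292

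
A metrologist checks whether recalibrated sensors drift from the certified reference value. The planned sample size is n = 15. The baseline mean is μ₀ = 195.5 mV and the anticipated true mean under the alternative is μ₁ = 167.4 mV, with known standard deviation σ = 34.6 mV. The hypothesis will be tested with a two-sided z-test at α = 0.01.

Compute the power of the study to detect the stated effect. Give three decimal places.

Standardized effect: d = |μ₁ − μ₀| / σ = |167.4 − 195.5| / 34.6 = 0.8121
Noncentrality parameter: δ = d·√n = 0.8121 × √15 = 3.1454
Two-sided α = 0.01 → critical value z_{0.005} = 2.576.
Power = Φ(δ − 2.576) + Φ(−δ − 2.576) = Φ(0.570) + Φ(-5.721) = 0.7155 + 0.0000 = 0.7155.

Power ≈ 0.716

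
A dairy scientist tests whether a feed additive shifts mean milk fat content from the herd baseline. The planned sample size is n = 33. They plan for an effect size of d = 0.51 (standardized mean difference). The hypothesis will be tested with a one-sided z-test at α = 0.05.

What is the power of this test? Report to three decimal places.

Power ≈ 0.901

Noncentrality parameter: δ = d·√n = 0.51 × √33 = 2.9297
Critical value for a one-sided test at α = 0.05: z_α = 1.645.
Power = P(Z > 1.645 − δ) = Φ(1.285) = 0.9006.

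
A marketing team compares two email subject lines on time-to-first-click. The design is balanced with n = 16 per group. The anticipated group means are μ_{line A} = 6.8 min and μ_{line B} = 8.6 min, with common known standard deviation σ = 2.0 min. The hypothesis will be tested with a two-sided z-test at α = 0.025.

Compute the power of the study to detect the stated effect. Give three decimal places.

Standardized effect: d = |μ_{line A} − μ_{line B}| / σ = |6.8 − 8.6| / 2.0 = 0.9000
Noncentrality parameter: δ = d·√(n/2) = 0.9000 × √(16/2) = 2.5456
Critical value for a two-sided test at α = 0.025: z_{α/2} = 2.241.
Power = Φ(δ − 2.241) + Φ(−δ − 2.241) = Φ(0.304) + Φ(-4.787) = 0.6195 + 0.0000 = 0.6195.

Power ≈ 0.620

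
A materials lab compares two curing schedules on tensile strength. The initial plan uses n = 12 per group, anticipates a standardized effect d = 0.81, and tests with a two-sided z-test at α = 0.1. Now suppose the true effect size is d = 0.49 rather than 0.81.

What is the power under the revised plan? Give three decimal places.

Power ≈ 0.331

With d = 0.49: δ = d·√(n/2) = 0.49 × √(12/2) = 1.2002. Critical value z_{0.05} = 1.645.
Revised power = Φ(δ − 1.645) + Φ(−δ − 1.645) = Φ(-0.445) + Φ(-2.845) = 0.3283 + 0.0022 = 0.3305.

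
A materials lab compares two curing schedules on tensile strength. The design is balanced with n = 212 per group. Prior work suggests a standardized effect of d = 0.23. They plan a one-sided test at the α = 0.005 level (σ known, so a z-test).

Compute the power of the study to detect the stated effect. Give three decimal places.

Noncentrality parameter: δ = d·√(n/2) = 0.23 × √(212/2) = 2.3680
Critical value for a one-sided test at α = 0.005: z_α = 2.576.
Power = P(Z > 2.576 − δ) = Φ(-0.208) = 0.4177.

Power ≈ 0.418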